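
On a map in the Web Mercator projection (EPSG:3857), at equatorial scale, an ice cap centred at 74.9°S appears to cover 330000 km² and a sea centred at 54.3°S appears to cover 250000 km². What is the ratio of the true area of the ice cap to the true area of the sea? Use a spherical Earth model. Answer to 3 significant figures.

On Mercator the areal scale is sec²φ, so true area = apparent × cos²φ.
True area of ice cap: 330000 × cos²(74.9°) = 330000 × 0.06786 = 22390 km².
True area of sea: 250000 × cos²(54.3°) = 250000 × 0.3405 = 85130 km².
Ratio = 22390 / 85130 ≈ 0.263.

0.263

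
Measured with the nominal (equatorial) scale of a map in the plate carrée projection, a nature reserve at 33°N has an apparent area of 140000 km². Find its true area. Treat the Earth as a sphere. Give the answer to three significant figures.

Plate carrée maps x = Rλ, y = Rφ. The meridian scale is h = 1 and the parallel scale is k = 1/cos φ = sec φ.
Areal scale = h·k = 1 × sec φ; at 33°, h = 1.000, k = 1.192, so h·k = 1.192.
True area = apparent / (areal scale) = 140000 / 1.192 ≈ 117000 km².

117000 km²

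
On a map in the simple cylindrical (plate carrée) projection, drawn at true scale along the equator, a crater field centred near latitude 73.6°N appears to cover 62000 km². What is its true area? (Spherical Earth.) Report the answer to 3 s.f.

17500 km²

For the equirectangular projection with φ₀ = 0 (plate carrée), h = 1 along meridians and k = sec φ along parallels.
Areal scale = h·k = 1 × sec φ; at 73.6°, h = 1.000, k = 3.542, so h·k = 3.542.
True area = apparent / (areal scale) = 62000 / 3.542 ≈ 17500 km².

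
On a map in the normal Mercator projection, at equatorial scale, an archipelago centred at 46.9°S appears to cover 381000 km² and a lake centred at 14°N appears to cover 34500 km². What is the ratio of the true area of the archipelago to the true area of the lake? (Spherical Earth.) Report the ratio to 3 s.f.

On Mercator the areal scale is sec²φ, so true area = apparent × cos²φ.
True area of archipelago: 381000 × cos²(46.9°) = 381000 × 0.4669 = 177900 km².
True area of lake: 34500 × cos²(14°) = 34500 × 0.9415 = 32480 km².
Ratio = 177900 / 32480 ≈ 5.48.

5.48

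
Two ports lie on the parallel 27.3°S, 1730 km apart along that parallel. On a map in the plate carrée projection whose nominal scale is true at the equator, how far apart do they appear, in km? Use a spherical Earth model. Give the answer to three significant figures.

For the equirectangular projection with φ₀ = 0 (plate carrée), h = 1 along meridians and k = sec φ along parallels.
Along the parallel, k = sec 27.3° = 1/0.8886 = 1.125.
Map distance = 1730 × 1.125 ≈ 1950 km.

1950 km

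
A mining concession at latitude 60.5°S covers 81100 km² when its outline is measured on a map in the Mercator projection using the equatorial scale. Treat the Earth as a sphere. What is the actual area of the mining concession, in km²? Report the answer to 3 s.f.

19700 km²

Mercator is conformal, so the point scale is isotropic: h = k = sec φ = 1/cos φ.
Areal scale = k² = sec²φ = 1/cos²(60.5°) = 1/0.4924² = 4.124.
True area = apparent / (areal scale) = 81100 / 4.124 ≈ 19700 km².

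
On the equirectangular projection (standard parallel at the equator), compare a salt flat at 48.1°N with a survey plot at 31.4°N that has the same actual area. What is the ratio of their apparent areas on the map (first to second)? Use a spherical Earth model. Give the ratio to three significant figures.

1.28

Plate carrée maps x = Rλ, y = Rφ. The meridian scale is h = 1 and the parallel scale is k = 1/cos φ = sec φ.
Areal scale at 48.1°: h·k = 1.000 × 1.497 = 1.497.
Areal scale at 31.4°: h·k = 1.000 × 1.172 = 1.172.
Ratio = 1.497/1.172 ≈ 1.28.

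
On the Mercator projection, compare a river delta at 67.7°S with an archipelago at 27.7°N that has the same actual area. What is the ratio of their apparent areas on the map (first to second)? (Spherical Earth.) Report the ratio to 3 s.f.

5.44

Mercator areal scale is sec²φ.
At 67.7°: sec²(67.7°) = 1/0.3795² = 6.945.
At 27.7°: sec²(27.7°) = 1/0.8854² = 1.276.
Ratio = 6.945/1.276 = cos²(27.7°)/cos²(67.7°) ≈ 5.44.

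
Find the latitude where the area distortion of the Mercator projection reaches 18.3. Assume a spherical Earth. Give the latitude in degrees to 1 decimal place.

76.5°

Mercator areal scale is sec²φ.
sec²φ = 18.3  ⇒  cos²φ = 0.05464  ⇒  cos φ = 0.2338.
φ = arccos(0.2338) ≈ 76.5°.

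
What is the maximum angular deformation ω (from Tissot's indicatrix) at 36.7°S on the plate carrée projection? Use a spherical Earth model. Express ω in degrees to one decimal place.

In the plate carrée (x = Rλ, y = Rφ), meridians are true-scale (h = 1) and parallels are stretched by k = sec φ.
At 36.7°: h = 1.000, k = 1.247; principal scales a = 1.247, b = 1.000.
sin(ω/2) = (a − b)/(a + b) = 0.2472/2.247 = 0.1100, so ω = 2 arcsin(0.1100) ≈ 12.6°.

12.6°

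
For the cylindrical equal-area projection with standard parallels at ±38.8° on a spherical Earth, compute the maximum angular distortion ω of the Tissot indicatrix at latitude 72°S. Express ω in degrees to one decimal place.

93.5°

A cylindrical equal-area projection with standard parallel φ₀ has meridian scale h = cos φ / cos φ₀ and parallel scale k = cos φ₀ / cos φ (so areas are preserved, h·k = 1).
At 72°: h = 0.3965, k = 2.522; principal scales a = 2.522, b = 0.3965.
sin(ω/2) = (a − b)/(a + b) = 2.125/2.919 = 0.7283, so ω = 2 arcsin(0.7283) ≈ 93.5°.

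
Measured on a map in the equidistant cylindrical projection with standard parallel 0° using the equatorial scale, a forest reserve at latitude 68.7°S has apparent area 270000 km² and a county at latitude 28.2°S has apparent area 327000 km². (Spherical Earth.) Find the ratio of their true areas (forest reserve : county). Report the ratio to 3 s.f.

0.340

On the plate carrée, areal scale = h·k = 1 × sec φ, so true area = apparent × cos φ.
True area of forest reserve: 270000 × cos(68.7°) = 270000 × 0.3633 = 98080 km².
True area of county: 327000 × cos(28.2°) = 327000 × 0.8813 = 288200 km².
Ratio = 98080 / 288200 ≈ 0.340.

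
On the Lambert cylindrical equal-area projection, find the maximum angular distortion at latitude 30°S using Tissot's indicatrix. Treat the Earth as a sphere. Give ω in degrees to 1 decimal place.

The Lambert cylindrical equal-area projection is the cylindrical equal-area projection with its standard parallel at the equator (φ₀ = 0). A cylindrical equal-area projection with standard parallel φ₀ has meridian scale h = cos φ / cos φ₀ and parallel scale k = cos φ₀ / cos φ (so areas are preserved, h·k = 1).
At 30°: h = 0.8660, k = 1.155; principal scales a = 1.155, b = 0.8660.
sin(ω/2) = (a − b)/(a + b) = 0.2887/2.021 = 0.1429, so ω = 2 arcsin(0.1429) ≈ 16.4°.

16.4°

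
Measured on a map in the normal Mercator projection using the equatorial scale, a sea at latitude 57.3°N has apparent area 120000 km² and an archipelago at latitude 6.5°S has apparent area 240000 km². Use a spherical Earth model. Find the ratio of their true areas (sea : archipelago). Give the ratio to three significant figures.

0.148

Mercator's areal exaggeration is sec²φ; hence true area = (apparent area) · cos²φ.
True area of sea: 120000 × cos²(57.3°) = 120000 × 0.2919 = 35020 km².
True area of archipelago: 240000 × cos²(6.5°) = 240000 × 0.9872 = 236900 km².
Ratio = 35020 / 236900 ≈ 0.148.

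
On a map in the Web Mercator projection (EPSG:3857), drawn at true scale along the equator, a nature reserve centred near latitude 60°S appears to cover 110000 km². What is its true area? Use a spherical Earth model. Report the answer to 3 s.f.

The Mercator projection is conformal; its linear scale factor is the same in every direction and equals sec φ = 1/cos φ.
Areal scale = k² = sec²φ = 1/cos²(60°) = 1/0.5000² = 4.000.
True area = apparent / (areal scale) = 110000 / 4.000 ≈ 27500 km².

27500 km²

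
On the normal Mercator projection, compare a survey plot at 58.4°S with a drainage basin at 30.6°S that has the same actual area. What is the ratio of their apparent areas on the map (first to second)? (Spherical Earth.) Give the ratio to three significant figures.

2.70

Mercator areal scale is sec²φ.
At 58.4°: sec²(58.4°) = 1/0.5240² = 3.642.
At 30.6°: sec²(30.6°) = 1/0.8607² = 1.350.
Ratio = 3.642/1.350 = cos²(30.6°)/cos²(58.4°) ≈ 2.70.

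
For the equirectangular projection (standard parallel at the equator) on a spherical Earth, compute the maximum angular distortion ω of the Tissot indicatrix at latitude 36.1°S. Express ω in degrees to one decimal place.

Plate carrée maps x = Rλ, y = Rφ. The meridian scale is h = 1 and the parallel scale is k = 1/cos φ = sec φ.
At 36.1°: h = 1.000, k = 1.238; principal scales a = 1.238, b = 1.000.
sin(ω/2) = (a − b)/(a + b) = 0.2376/2.238 = 0.1062, so ω = 2 arcsin(0.1062) ≈ 12.2°.

12.2°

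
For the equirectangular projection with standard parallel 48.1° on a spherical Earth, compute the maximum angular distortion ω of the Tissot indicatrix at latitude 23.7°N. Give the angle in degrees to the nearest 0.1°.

In the equirectangular projection with standard parallel φ₀ = 48.1° (x = Rλ cos φ₀, y = Rφ), meridians are true-scale (h = 1) and the parallel scale is k = cos φ₀ / cos φ.
At 23.7°: h = 1.000, k = 0.7293; principal scales a = 1.000, b = 0.7293.
sin(ω/2) = (a − b)/(a + b) = 0.2707/1.729 = 0.1565, so ω = 2 arcsin(0.1565) ≈ 18.0°.

18.0°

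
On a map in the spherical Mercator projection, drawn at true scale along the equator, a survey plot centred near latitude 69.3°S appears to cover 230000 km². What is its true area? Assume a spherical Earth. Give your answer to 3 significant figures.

28700 km²

The Mercator projection is conformal; its linear scale factor is the same in every direction and equals sec φ = 1/cos φ.
Areal scale = k² = sec²φ = 1/cos²(69.3°) = 1/0.3535² = 8.004.
True area = apparent / (areal scale) = 230000 / 8.004 ≈ 28700 km².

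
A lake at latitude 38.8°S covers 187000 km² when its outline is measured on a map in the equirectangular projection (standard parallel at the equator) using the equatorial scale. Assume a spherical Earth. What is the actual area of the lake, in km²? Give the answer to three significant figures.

146000 km²

Plate carrée maps x = Rλ, y = Rφ. The meridian scale is h = 1 and the parallel scale is k = 1/cos φ = sec φ.
Areal scale = h·k = 1 × sec φ; at 38.8°, h = 1.000, k = 1.283, so h·k = 1.283.
True area = apparent / (areal scale) = 187000 / 1.283 ≈ 146000 km².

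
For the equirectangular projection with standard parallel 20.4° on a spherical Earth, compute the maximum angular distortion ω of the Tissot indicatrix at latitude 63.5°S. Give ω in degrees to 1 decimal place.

The equidistant cylindrical projection with φ₀ = 20.4° has h = 1 (meridians true) and k = cos φ₀ / cos φ along parallels.
At 63.5°: h = 1.000, k = 2.101; principal scales a = 2.101, b = 1.000.
sin(ω/2) = (a − b)/(a + b) = 1.101/3.101 = 0.3550, so ω = 2 arcsin(0.3550) ≈ 41.6°.

41.6°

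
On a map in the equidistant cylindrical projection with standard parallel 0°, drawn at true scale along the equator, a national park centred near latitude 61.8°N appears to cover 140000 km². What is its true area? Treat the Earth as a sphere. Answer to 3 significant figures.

66200 km²

Plate carrée maps x = Rλ, y = Rφ. The meridian scale is h = 1 and the parallel scale is k = 1/cos φ = sec φ.
Areal scale = h·k = 1 × sec φ; at 61.8°, h = 1.000, k = 2.116, so h·k = 2.116.
True area = apparent / (areal scale) = 140000 / 2.116 ≈ 66200 km².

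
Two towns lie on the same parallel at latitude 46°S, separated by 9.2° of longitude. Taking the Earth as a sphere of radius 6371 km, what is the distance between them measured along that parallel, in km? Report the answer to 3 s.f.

Arc length along a parallel = R cos φ · Δλ (with Δλ in radians).
= 6371 × cos 46° × (9.2° × π/180) = 6371 × 0.6947 × 0.1606 ≈ 711 km.

711 km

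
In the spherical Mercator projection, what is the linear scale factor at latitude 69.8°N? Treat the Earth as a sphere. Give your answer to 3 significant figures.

2.90

Mercator is conformal, so the point scale is isotropic: h = k = sec φ = 1/cos φ.
k = 1/cos 69.8° = 1/0.3453 = 2.896.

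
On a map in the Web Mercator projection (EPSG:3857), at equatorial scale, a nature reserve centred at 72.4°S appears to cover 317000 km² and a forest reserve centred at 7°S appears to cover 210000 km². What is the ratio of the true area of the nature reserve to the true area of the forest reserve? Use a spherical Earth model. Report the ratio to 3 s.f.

0.140

On Mercator the areal scale is sec²φ, so true area = apparent × cos²φ.
True area of nature reserve: 317000 × cos²(72.4°) = 317000 × 0.09143 = 28980 km².
True area of forest reserve: 210000 × cos²(7°) = 210000 × 0.9851 = 206900 km².
Ratio = 28980 / 206900 ≈ 0.140.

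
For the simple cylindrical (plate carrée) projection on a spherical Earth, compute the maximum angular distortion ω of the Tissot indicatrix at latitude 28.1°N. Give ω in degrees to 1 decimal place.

7.2°

In the plate carrée (x = Rλ, y = Rφ), meridians are true-scale (h = 1) and parallels are stretched by k = sec φ.
At 28.1°: h = 1.000, k = 1.134; principal scales a = 1.134, b = 1.000.
sin(ω/2) = (a − b)/(a + b) = 0.1336/2.134 = 0.06263, so ω = 2 arcsin(0.06263) ≈ 7.2°.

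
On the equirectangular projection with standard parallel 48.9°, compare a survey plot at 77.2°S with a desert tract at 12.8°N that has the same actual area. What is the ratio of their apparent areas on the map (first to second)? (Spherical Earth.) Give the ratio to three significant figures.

4.40

The equidistant cylindrical projection with φ₀ = 48.9° has h = 1 (meridians true) and k = cos φ₀ / cos φ along parallels.
Areal scale at 77.2°: h·k = 1.000 × 2.967 = 2.967.
Areal scale at 12.8°: h·k = 1.000 × 0.6741 = 0.6741.
Ratio = 2.967/0.6741 ≈ 4.40.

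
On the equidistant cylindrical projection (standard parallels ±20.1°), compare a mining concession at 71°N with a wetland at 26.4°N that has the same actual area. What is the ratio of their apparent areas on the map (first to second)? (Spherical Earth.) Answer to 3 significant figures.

The equidistant cylindrical projection with φ₀ = 20.1° has h = 1 (meridians true) and k = cos φ₀ / cos φ along parallels.
Areal scale at 71°: h·k = 1.000 × 2.884 = 2.884.
Areal scale at 26.4°: h·k = 1.000 × 1.048 = 1.048.
Ratio = 2.884/1.048 ≈ 2.75.

2.75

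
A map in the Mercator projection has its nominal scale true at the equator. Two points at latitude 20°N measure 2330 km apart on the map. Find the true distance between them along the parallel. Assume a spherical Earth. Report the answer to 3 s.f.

2190 km

For Mercator, h = k = sec φ (a conformal cylindrical projection has a single point scale, 1/cos φ).
Along the parallel at 20°, map distances are exaggerated by k = sec 20° = 1.064.
True distance = 2330 / 1.064 = 2330 × cos 20° ≈ 2190 km.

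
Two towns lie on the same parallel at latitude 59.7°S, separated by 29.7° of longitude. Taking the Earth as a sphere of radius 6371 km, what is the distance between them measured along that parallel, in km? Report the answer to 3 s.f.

1670 km

Arc length along a parallel = R cos φ · Δλ (with Δλ in radians).
= 6371 × cos 59.7° × (29.7° × π/180) = 6371 × 0.5045 × 0.5184 ≈ 1670 km.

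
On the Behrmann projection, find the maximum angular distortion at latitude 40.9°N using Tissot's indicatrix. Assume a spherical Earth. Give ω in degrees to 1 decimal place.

The Behrmann projection is cylindrical equal-area with φ₀ = 30°. Cylindrical equal-area (φ₀ = 30°): h = cos φ / cos 30° along meridians, k = cos 30° / cos φ along parallels; h·k = 1.
At 40.9°: h = 0.8728, k = 1.146; principal scales a = 1.146, b = 0.8728.
sin(ω/2) = (a − b)/(a + b) = 0.2730/2.019 = 0.1352, so ω = 2 arcsin(0.1352) ≈ 15.5°.

15.5°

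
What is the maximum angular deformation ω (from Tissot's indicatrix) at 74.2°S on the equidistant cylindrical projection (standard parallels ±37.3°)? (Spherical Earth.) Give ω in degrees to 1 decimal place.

In the equirectangular projection with standard parallel φ₀ = 37.3° (x = Rλ cos φ₀, y = Rφ), meridians are true-scale (h = 1) and the parallel scale is k = cos φ₀ / cos φ.
At 74.2°: h = 1.000, k = 2.922; principal scales a = 2.922, b = 1.000.
sin(ω/2) = (a − b)/(a + b) = 1.922/3.922 = 0.4900, so ω = 2 arcsin(0.4900) ≈ 58.7°.

58.7°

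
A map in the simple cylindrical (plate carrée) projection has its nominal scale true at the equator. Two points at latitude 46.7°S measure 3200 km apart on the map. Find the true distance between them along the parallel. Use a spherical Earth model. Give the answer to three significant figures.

2190 km

In the plate carrée (x = Rλ, y = Rφ), meridians are true-scale (h = 1) and parallels are stretched by k = sec φ.
Along the parallel at 46.7°, map distances are exaggerated by k = sec 46.7° = 1.458.
True distance = 3200 / 1.458 = 3200 × cos 46.7° ≈ 2190 km.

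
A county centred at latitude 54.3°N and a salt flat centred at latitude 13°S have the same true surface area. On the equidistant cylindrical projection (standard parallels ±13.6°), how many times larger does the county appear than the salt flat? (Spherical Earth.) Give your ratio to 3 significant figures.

The equidistant cylindrical projection with φ₀ = 13.6° has h = 1 (meridians true) and k = cos φ₀ / cos φ along parallels.
Areal scale at 54.3°: h·k = 1.000 × 1.666 = 1.666.
Areal scale at 13°: h·k = 1.000 × 0.9975 = 0.9975.
Ratio = 1.666/0.9975 ≈ 1.67.

1.67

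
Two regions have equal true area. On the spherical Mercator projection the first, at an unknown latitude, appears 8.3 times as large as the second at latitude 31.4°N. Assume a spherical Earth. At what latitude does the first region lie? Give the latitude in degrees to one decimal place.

For equal true areas on Mercator, apparent areas scale as sec²φ, so the ratio is cos²φ₂ / cos²φ₁.
cos²φ₂ / cos²φ₁ = 8.3  ⇒  cos φ₁ = cos 31.4° / √8.3 = 0.8536/2.881 = 0.2963.
φ₁ = arccos(0.2963) ≈ 72.8°.

72.8°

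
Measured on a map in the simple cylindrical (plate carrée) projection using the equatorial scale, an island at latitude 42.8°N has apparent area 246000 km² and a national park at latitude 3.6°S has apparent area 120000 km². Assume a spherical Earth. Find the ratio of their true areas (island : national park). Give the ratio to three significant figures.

1.51

On the plate carrée, areal scale = h·k = 1 × sec φ, so true area = apparent × cos φ.
True area of island: 246000 × cos(42.8°) = 246000 × 0.7337 = 180500 km².
True area of national park: 120000 × cos(3.6°) = 120000 × 0.9980 = 119800 km².
Ratio = 180500 / 119800 ≈ 1.51.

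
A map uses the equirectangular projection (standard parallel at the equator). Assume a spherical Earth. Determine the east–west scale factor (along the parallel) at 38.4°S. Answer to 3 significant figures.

In the plate carrée (x = Rλ, y = Rφ), meridians are true-scale (h = 1) and parallels are stretched by k = sec φ.
k = 1/cos 38.4° = 1/0.7837 = 1.276.

1.28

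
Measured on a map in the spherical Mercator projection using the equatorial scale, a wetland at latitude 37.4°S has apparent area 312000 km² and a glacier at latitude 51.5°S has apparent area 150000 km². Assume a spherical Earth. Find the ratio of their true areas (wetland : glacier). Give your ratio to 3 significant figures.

On Mercator the areal scale is sec²φ, so true area = apparent × cos²φ.
True area of wetland: 312000 × cos²(37.4°) = 312000 × 0.6311 = 196900 km².
True area of glacier: 150000 × cos²(51.5°) = 150000 × 0.3875 = 58130 km².
Ratio = 196900 / 58130 ≈ 3.39.

3.39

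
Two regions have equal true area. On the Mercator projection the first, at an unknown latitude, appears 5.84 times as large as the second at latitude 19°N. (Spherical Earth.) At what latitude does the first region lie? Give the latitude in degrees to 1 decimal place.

On Mercator, (apparent₁)/(apparent₂) = sec²φ₁ / sec²φ₂ when true areas are equal.
cos²φ₂ / cos²φ₁ = 5.84  ⇒  cos φ₁ = cos 19° / √5.84 = 0.9455/2.417 = 0.3913.
φ₁ = arccos(0.3913) ≈ 67.0°.

67.0°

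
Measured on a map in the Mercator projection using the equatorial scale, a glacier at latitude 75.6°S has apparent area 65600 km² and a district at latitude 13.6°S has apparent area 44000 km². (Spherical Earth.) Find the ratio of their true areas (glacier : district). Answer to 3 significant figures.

0.0976

On Mercator the areal scale is sec²φ, so true area = apparent × cos²φ.
True area of glacier: 65600 × cos²(75.6°) = 65600 × 0.06185 = 4057 km².
True area of district: 44000 × cos²(13.6°) = 44000 × 0.9447 = 41570 km².
Ratio = 4057 / 41570 ≈ 0.0976.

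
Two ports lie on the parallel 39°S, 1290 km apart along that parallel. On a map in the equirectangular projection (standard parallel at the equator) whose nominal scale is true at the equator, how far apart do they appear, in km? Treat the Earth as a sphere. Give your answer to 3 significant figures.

1660 km

In the plate carrée (x = Rλ, y = Rφ), meridians are true-scale (h = 1) and parallels are stretched by k = sec φ.
Along the parallel, k = sec 39° = 1/0.7771 = 1.287.
Map distance = 1290 × 1.287 ≈ 1660 km.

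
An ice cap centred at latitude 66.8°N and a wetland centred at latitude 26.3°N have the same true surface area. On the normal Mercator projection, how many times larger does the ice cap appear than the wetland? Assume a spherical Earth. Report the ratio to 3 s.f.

5.18

On Mercator, area is exaggerated by sec²φ = 1/cos²φ.
At 66.8°: sec²(66.8°) = 1/0.3939² = 6.444.
At 26.3°: sec²(26.3°) = 1/0.8965² = 1.244.
Ratio = 6.444/1.244 = cos²(26.3°)/cos²(66.8°) ≈ 5.18.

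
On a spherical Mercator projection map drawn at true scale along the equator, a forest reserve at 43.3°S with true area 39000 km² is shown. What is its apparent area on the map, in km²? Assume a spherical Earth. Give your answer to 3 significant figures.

73600 km²

Mercator is conformal, so the point scale is isotropic: h = k = sec φ = 1/cos φ.
Areal scale = k² = sec²φ = 1/cos²(43.3°) = 1/0.7278² = 1.888.
Apparent area = 39000 × 1.888 ≈ 73600 km².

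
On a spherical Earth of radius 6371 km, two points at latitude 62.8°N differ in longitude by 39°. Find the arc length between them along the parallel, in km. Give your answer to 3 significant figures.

Arc length along a parallel = R cos φ · Δλ (with Δλ in radians).
= 6371 × cos 62.8° × (39° × π/180) = 6371 × 0.4571 × 0.6807 ≈ 1980 km.

1980 km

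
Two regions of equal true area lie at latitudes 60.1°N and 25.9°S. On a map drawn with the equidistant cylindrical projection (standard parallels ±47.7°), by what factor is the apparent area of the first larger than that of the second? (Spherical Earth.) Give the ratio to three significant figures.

With standard parallel φ₀ = 47.7°, the equirectangular projection gives x = Rλ cos φ₀, y = Rφ, so h = 1 and k = cos 47.7° / cos φ.
Areal scale at 60.1°: h·k = 1.000 × 1.350 = 1.350.
Areal scale at 25.9°: h·k = 1.000 × 0.7482 = 0.7482.
Ratio = 1.350/0.7482 ≈ 1.80.

1.80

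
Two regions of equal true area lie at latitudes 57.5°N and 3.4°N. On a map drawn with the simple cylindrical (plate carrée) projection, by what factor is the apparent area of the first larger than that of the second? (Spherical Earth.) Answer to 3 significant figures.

1.86

For the equirectangular projection with φ₀ = 0 (plate carrée), h = 1 along meridians and k = sec φ along parallels.
Areal scale at 57.5°: h·k = 1.000 × 1.861 = 1.861.
Areal scale at 3.4°: h·k = 1.000 × 1.002 = 1.002.
Ratio = 1.861/1.002 ≈ 1.86.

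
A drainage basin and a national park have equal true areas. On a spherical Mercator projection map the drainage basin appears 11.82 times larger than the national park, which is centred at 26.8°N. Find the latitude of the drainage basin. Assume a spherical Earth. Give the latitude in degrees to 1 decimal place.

75.0°

For equal true areas on Mercator, apparent areas scale as sec²φ, so the ratio is cos²φ₂ / cos²φ₁.
cos²φ₂ / cos²φ₁ = 11.82  ⇒  cos φ₁ = cos 26.8° / √11.82 = 0.8926/3.438 = 0.2596.
φ₁ = arccos(0.2596) ≈ 75.0°.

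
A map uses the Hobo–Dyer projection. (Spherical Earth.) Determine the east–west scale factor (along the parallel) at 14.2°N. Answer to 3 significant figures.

0.818

The Hobo–Dyer projection is cylindrical equal-area with φ₀ = 37.5°. A cylindrical equal-area projection with standard parallel φ₀ has meridian scale h = cos φ / cos φ₀ and parallel scale k = cos φ₀ / cos φ (so areas are preserved, h·k = 1).
k = cos 37.5° / cos 14.2° = 0.7934/0.9694 = 0.8184.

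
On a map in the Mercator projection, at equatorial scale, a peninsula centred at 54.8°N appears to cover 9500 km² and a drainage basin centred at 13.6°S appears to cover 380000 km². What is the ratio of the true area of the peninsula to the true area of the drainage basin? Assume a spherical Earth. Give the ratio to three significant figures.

Since Mercator area scale is 1/cos²φ, the true area equals the apparent area multiplied by cos²φ.
True area of peninsula: 9500 × cos²(54.8°) = 9500 × 0.3323 = 3157 km².
True area of drainage basin: 380000 × cos²(13.6°) = 380000 × 0.9447 = 359000 km².
Ratio = 3157 / 359000 ≈ 0.00879.

0.00879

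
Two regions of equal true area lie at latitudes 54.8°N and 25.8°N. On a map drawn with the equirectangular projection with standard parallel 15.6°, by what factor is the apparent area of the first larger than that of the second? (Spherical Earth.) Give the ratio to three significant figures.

In the equirectangular projection with standard parallel φ₀ = 15.6° (x = Rλ cos φ₀, y = Rφ), meridians are true-scale (h = 1) and the parallel scale is k = cos φ₀ / cos φ.
Areal scale at 54.8°: h·k = 1.000 × 1.671 = 1.671.
Areal scale at 25.8°: h·k = 1.000 × 1.070 = 1.070.
Ratio = 1.671/1.070 ≈ 1.56.

1.56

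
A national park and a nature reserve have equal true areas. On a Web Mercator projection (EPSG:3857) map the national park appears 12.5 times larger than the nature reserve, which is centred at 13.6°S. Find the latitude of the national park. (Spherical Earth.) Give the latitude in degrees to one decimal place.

74.0°

Mercator areal scale is sec²φ, so apparent-area ratio = sec²φ₁ / sec²φ₂ = cos²φ₂ / cos²φ₁.
cos²φ₂ / cos²φ₁ = 12.5  ⇒  cos φ₁ = cos 13.6° / √12.5 = 0.9720/3.536 = 0.2749.
φ₁ = arccos(0.2749) ≈ 74.0°.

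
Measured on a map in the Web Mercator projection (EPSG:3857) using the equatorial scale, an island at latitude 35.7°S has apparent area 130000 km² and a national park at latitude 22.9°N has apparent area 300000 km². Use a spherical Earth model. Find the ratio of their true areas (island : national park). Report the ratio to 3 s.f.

On Mercator the areal scale is sec²φ, so true area = apparent × cos²φ.
True area of island: 130000 × cos²(35.7°) = 130000 × 0.6595 = 85730 km².
True area of national park: 300000 × cos²(22.9°) = 300000 × 0.8486 = 254600 km².
Ratio = 85730 / 254600 ≈ 0.337.

0.337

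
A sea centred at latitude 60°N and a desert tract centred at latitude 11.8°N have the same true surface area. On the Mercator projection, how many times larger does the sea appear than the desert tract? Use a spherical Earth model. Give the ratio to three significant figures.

Mercator areal scale is sec²φ.
At 60°: sec²(60°) = 1/0.5000² = 4.000.
At 11.8°: sec²(11.8°) = 1/0.9789² = 1.044.
Ratio = 4.000/1.044 = cos²(11.8°)/cos²(60°) ≈ 3.83.

3.83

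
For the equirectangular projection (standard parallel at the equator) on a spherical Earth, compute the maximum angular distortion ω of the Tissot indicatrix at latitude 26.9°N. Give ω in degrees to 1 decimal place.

6.6°

In the plate carrée (x = Rλ, y = Rφ), meridians are true-scale (h = 1) and parallels are stretched by k = sec φ.
At 26.9°: h = 1.000, k = 1.121; principal scales a = 1.121, b = 1.000.
sin(ω/2) = (a − b)/(a + b) = 0.1213/2.121 = 0.05720, so ω = 2 arcsin(0.05720) ≈ 6.6°.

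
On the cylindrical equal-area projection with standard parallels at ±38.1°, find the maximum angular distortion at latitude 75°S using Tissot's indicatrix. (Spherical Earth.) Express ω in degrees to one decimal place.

A cylindrical equal-area projection with standard parallel φ₀ has meridian scale h = cos φ / cos φ₀ and parallel scale k = cos φ₀ / cos φ (so areas are preserved, h·k = 1).
At 75°: h = 0.3289, k = 3.040; principal scales a = 3.040, b = 0.3289.
sin(ω/2) = (a − b)/(a + b) = 2.712/3.369 = 0.8048, so ω = 2 arcsin(0.8048) ≈ 107.2°.

107.2°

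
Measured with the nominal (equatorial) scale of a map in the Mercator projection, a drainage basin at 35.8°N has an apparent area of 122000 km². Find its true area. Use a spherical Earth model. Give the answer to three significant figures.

80300 km²

The Mercator projection is conformal; its linear scale factor is the same in every direction and equals sec φ = 1/cos φ.
Areal scale = k² = sec²φ = 1/cos²(35.8°) = 1/0.8111² = 1.520.
True area = apparent / (areal scale) = 122000 / 1.520 ≈ 80300 km².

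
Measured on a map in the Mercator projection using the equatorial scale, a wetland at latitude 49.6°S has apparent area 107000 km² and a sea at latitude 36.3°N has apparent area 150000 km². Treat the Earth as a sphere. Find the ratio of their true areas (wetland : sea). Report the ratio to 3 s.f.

0.461

Mercator's areal exaggeration is sec²φ; hence true area = (apparent area) · cos²φ.
True area of wetland: 107000 × cos²(49.6°) = 107000 × 0.4201 = 44950 km².
True area of sea: 150000 × cos²(36.3°) = 150000 × 0.6495 = 97430 km².
Ratio = 44950 / 97430 ≈ 0.461.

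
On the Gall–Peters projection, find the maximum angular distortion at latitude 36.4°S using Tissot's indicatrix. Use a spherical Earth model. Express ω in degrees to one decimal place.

14.8°

Gall–Peters is a cylindrical equal-area projection with standard parallels at ±45°. For cylindrical equal-area with standard parallel φ₀, h = cos φ / cos φ₀ and k = cos φ₀ / cos φ, so h·k = 1.
At 36.4°: h = 1.138, k = 0.8785; principal scales a = 1.138, b = 0.8785.
sin(ω/2) = (a − b)/(a + b) = 0.2598/2.017 = 0.1288, so ω = 2 arcsin(0.1288) ≈ 14.8°.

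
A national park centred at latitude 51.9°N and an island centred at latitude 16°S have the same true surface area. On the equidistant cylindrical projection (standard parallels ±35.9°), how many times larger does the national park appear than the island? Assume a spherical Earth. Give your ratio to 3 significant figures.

1.56

In the equirectangular projection with standard parallel φ₀ = 35.9° (x = Rλ cos φ₀, y = Rφ), meridians are true-scale (h = 1) and the parallel scale is k = cos φ₀ / cos φ.
Areal scale at 51.9°: h·k = 1.000 × 1.313 = 1.313.
Areal scale at 16°: h·k = 1.000 × 0.8427 = 0.8427.
Ratio = 1.313/0.8427 ≈ 1.56.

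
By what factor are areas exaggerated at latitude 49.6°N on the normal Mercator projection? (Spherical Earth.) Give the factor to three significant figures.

2.38

The Mercator projection is conformal; its linear scale factor is the same in every direction and equals sec φ = 1/cos φ.
Areal scale = k² = sec²φ = 1/cos²(49.6°) = 1/0.6481² = 2.381.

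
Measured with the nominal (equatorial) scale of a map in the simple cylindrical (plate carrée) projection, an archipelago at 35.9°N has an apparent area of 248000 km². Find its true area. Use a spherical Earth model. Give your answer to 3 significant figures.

201000 km²

In the plate carrée (x = Rλ, y = Rφ), meridians are true-scale (h = 1) and parallels are stretched by k = sec φ.
Areal scale = h·k = 1 × sec φ; at 35.9°, h = 1.000, k = 1.235, so h·k = 1.235.
True area = apparent / (areal scale) = 248000 / 1.235 ≈ 201000 km².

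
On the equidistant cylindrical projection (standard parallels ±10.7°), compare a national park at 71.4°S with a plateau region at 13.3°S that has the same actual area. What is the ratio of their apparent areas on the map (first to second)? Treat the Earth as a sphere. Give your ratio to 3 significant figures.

The equidistant cylindrical projection with φ₀ = 10.7° has h = 1 (meridians true) and k = cos φ₀ / cos φ along parallels.
Areal scale at 71.4°: h·k = 1.000 × 3.081 = 3.081.
Areal scale at 13.3°: h·k = 1.000 × 1.010 = 1.010.
Ratio = 3.081/1.010 ≈ 3.05.

3.05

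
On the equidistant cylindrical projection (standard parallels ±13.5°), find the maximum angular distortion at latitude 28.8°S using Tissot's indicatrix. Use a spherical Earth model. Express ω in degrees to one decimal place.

6.0°

With standard parallel φ₀ = 13.5°, the equirectangular projection gives x = Rλ cos φ₀, y = Rφ, so h = 1 and k = cos 13.5° / cos φ.
At 28.8°: h = 1.000, k = 1.110; principal scales a = 1.110, b = 1.000.
sin(ω/2) = (a − b)/(a + b) = 0.1096/2.110 = 0.05196, so ω = 2 arcsin(0.05196) ≈ 6.0°.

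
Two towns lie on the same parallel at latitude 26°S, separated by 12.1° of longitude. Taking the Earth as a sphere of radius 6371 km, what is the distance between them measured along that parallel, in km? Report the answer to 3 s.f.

Arc length along a parallel = R cos φ · Δλ (with Δλ in radians).
= 6371 × cos 26° × (12.1° × π/180) = 6371 × 0.8988 × 0.2112 ≈ 1210 km.

1210 km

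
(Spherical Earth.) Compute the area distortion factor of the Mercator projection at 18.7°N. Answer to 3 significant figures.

1.11

Mercator is conformal, so the point scale is isotropic: h = k = sec φ = 1/cos φ.
Areal scale = k² = sec²φ = 1/cos²(18.7°) = 1/0.9472² = 1.115.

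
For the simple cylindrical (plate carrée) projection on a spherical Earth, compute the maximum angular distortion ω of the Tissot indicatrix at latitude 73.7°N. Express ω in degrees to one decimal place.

68.3°

Plate carrée maps x = Rλ, y = Rφ. The meridian scale is h = 1 and the parallel scale is k = 1/cos φ = sec φ.
At 73.7°: h = 1.000, k = 3.563; principal scales a = 3.563, b = 1.000.
sin(ω/2) = (a − b)/(a + b) = 2.563/4.563 = 0.5617, so ω = 2 arcsin(0.5617) ≈ 68.3°.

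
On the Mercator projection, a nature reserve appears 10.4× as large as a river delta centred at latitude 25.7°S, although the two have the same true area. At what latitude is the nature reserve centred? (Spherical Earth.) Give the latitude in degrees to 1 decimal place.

On Mercator, (apparent₁)/(apparent₂) = sec²φ₁ / sec²φ₂ when true areas are equal.
cos²φ₂ / cos²φ₁ = 10.4  ⇒  cos φ₁ = cos 25.7° / √10.4 = 0.9011/3.225 = 0.2794.
φ₁ = arccos(0.2794) ≈ 73.8°.

73.8°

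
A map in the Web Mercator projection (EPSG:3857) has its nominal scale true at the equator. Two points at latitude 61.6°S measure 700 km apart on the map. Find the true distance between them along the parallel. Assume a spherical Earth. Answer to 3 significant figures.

333 km

The Mercator projection is conformal; its linear scale factor is the same in every direction and equals sec φ = 1/cos φ.
Along the parallel at 61.6°, map distances are exaggerated by k = sec 61.6° = 2.103.
True distance = 700 / 2.103 = 700 × cos 61.6° ≈ 333 km.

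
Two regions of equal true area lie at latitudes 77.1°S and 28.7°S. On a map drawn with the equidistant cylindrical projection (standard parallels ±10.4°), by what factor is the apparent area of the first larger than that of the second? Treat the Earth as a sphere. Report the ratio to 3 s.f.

3.93

With standard parallel φ₀ = 10.4°, the equirectangular projection gives x = Rλ cos φ₀, y = Rφ, so h = 1 and k = cos 10.4° / cos φ.
Areal scale at 77.1°: h·k = 1.000 × 4.406 = 4.406.
Areal scale at 28.7°: h·k = 1.000 × 1.121 = 1.121.
Ratio = 4.406/1.121 ≈ 3.93.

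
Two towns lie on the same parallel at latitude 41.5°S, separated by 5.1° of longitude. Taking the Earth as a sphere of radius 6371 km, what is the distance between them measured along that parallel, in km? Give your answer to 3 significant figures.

425 km

Arc length along a parallel = R cos φ · Δλ (with Δλ in radians).
= 6371 × cos 41.5° × (5.1° × π/180) = 6371 × 0.7490 × 0.08901 ≈ 425 km.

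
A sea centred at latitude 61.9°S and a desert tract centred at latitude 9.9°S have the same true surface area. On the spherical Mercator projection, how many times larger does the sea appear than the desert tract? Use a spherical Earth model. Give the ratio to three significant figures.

4.37

Mercator is conformal with k = sec φ, so areal scale = k² = sec²φ.
At 61.9°: sec²(61.9°) = 1/0.4710² = 4.508.
At 9.9°: sec²(9.9°) = 1/0.9851² = 1.030.
Ratio = 4.508/1.030 = cos²(9.9°)/cos²(61.9°) ≈ 4.37.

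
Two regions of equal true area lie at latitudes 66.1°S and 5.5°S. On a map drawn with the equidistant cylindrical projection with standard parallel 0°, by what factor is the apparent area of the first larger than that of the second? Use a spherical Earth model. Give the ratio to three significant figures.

Plate carrée maps x = Rλ, y = Rφ. The meridian scale is h = 1 and the parallel scale is k = 1/cos φ = sec φ.
Areal scale at 66.1°: h·k = 1.000 × 2.468 = 2.468.
Areal scale at 5.5°: h·k = 1.000 × 1.005 = 1.005.
Ratio = 2.468/1.005 ≈ 2.46.

2.46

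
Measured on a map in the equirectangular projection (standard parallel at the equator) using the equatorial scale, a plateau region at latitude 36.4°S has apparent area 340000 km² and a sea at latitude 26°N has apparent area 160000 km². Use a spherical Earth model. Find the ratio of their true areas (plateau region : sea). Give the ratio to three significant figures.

Plate carrée has h = 1 and k = sec φ, giving areal scale sec φ; true area = (apparent area) · cos φ.
True area of plateau region: 340000 × cos(36.4°) = 340000 × 0.8049 = 273700 km².
True area of sea: 160000 × cos(26°) = 160000 × 0.8988 = 143800 km².
Ratio = 273700 / 143800 ≈ 1.90.

1.90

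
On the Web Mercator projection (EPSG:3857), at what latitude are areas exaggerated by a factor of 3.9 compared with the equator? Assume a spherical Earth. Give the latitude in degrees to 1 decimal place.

Mercator areal scale is sec²φ.
sec²φ = 3.9  ⇒  cos²φ = 0.2564  ⇒  cos φ = 0.5064.
φ = arccos(0.5064) ≈ 59.6°.

59.6°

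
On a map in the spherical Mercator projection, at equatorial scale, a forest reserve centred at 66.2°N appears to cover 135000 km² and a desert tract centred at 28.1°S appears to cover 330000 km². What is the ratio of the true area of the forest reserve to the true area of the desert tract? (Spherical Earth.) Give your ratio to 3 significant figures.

0.0856

On Mercator the areal scale is sec²φ, so true area = apparent × cos²φ.
True area of forest reserve: 135000 × cos²(66.2°) = 135000 × 0.1628 = 21980 km².
True area of desert tract: 330000 × cos²(28.1°) = 330000 × 0.7781 = 256800 km².
Ratio = 21980 / 256800 ≈ 0.0856.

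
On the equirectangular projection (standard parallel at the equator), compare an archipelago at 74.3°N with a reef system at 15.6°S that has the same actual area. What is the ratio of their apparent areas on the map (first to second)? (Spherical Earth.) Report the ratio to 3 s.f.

3.56

In the plate carrée (x = Rλ, y = Rφ), meridians are true-scale (h = 1) and parallels are stretched by k = sec φ.
Areal scale at 74.3°: h·k = 1.000 × 3.695 = 3.695.
Areal scale at 15.6°: h·k = 1.000 × 1.038 = 1.038.
Ratio = 3.695/1.038 ≈ 3.56.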